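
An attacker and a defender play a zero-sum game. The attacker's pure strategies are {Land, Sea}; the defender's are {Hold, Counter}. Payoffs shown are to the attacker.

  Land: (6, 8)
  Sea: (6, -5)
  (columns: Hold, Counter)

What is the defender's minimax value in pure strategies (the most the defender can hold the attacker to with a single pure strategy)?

Column maxima: Hold → 6, Counter → 8.
The smallest of these is 6.

6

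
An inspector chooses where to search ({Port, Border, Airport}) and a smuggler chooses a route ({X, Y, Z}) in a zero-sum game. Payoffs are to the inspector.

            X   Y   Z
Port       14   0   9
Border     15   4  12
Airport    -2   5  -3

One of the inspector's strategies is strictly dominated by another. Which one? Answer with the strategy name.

Border gives a strictly higher payoff than Port against every column: 15 > 14, 4 > 0, 12 > 9.
So Port is strictly dominated and the inspector never plays it.

Port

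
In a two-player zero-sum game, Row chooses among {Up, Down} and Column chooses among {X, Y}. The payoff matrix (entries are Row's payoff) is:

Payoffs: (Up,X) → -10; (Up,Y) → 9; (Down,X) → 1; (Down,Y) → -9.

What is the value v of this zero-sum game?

-81/29

Row minima: Up → -10, Down → -9; maximin = -9.
Column maxima: X → 1, Y → 9; minimax = 1.
-9 ≠ 1, so there is no saddle point; optimal play is mixed.
Let Row play Up with probability p. Expected payoff against X: (-10)p + 1(1−p) = −11p + 1; against Y: 9p + (-9)(1−p) = 18p − 9.
Setting these equal: −11p + 1 = 18p − 9 ⇒ −29p = -10 ⇒ p = 10/29, and the value is (-11)·(10/29) + 1 = -81/29.
For Column: with q = P(X), equating Up's and Down's payoffs gives −19q + 9 = 10q − 9 ⇒ q = 18/29.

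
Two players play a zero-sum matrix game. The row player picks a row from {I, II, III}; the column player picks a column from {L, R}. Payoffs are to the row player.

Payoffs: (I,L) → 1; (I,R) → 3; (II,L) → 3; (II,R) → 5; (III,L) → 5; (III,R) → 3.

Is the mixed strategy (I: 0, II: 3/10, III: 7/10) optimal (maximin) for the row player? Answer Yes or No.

Against L this mix gives (3/10)·3 + (7/10)·5 = 22/5.
Against R this mix gives (3/10)·5 + (7/10)·3 = 18/5.
The column player will play R, holding the row player to 18/5. Shifting weight toward the row that does better against R would raise this floor (the equalizing mix achieves 4 against both R and L), so the proposed strategy is not optimal.

No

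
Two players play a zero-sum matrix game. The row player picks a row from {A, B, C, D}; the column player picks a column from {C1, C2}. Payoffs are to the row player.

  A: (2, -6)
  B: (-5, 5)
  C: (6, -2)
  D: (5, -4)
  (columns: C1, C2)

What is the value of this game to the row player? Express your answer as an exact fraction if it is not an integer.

10/9

Row minima: A → -6, B → -5, C → -2, D → -4; maximin = -2.
Column maxima: C1 → 6, C2 → 5; minimax = 5.
-2 ≠ 5, so there is no saddle point; optimal play is mixed.
A is strictly dominated by C, so the row player never plays it.
D is strictly dominated by C, so the row player never plays it.
On the remaining 2×2 (B, C vs C1, C2):
Let the row player play B with probability p. Expected payoff against C1: (-5)p + 6(1−p) = −11p + 6; against C2: 5p + (-2)(1−p) = 7p − 2.
Setting these equal: −11p + 6 = 7p − 2 ⇒ −18p = -8 ⇒ p = 4/9, and the value is (-11)·(4/9) + 6 = 10/9.
For the column player: with q = P(C1), equating B's and C's payoffs gives −10q + 5 = 8q − 2 ⇒ q = 7/18.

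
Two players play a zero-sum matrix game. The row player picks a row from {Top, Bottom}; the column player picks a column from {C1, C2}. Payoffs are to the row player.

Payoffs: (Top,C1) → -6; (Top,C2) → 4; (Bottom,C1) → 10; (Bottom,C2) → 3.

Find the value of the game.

Row minima: Top → -6, Bottom → 3; maximin = 3.
Column maxima: C1 → 10, C2 → 4; minimax = 4.
3 ≠ 4, so there is no saddle point; optimal play is mixed.
Let the row player play Top with probability p. Expected payoff against C1: (-6)p + 10(1−p) = −16p + 10; against C2: 4p + 3(1−p) = p + 3.
Setting these equal: −16p + 10 = p + 3 ⇒ −17p = -7 ⇒ p = 7/17, and the value is (-16)·(7/17) + 10 = 58/17.
For the column player: with q = P(C1), equating Top's and Bottom's payoffs gives −10q + 4 = 7q + 3 ⇒ q = 1/17.

58/17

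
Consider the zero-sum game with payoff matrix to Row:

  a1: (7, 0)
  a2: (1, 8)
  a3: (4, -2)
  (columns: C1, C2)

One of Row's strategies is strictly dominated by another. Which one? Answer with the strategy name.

a1 gives a strictly higher payoff than a3 against every column: 7 > 4, 0 > -2.
So a3 is strictly dominated and Row never plays it.

a3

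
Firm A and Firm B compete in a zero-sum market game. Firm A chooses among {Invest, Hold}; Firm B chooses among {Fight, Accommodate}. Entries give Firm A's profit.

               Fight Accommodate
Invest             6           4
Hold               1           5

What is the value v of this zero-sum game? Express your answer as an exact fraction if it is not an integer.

Row minima: Invest → 4, Hold → 1; maximin = 4.
Column maxima: Fight → 6, Accommodate → 5; minimax = 5.
4 ≠ 5, so there is no saddle point; optimal play is mixed.
Let Firm A play Invest with probability p. Expected payoff against Fight: 6p + 1(1−p) = 5p + 1; against Accommodate: 4p + 5(1−p) = −p + 5.
Setting these equal: 5p + 1 = −p + 5 ⇒ 6p = 4 ⇒ p = 2/3, and the value is (5)·(2/3) + 1 = 13/3.
For Firm B: with q = P(Fight), equating Invest's and Hold's payoffs gives 2q + 4 = −4q + 5 ⇒ q = 1/6.

13/3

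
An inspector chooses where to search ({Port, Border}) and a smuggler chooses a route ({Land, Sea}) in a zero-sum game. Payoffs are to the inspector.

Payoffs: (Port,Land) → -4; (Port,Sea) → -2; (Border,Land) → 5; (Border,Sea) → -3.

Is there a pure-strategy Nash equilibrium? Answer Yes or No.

Row minima: Port → -4, Border → -3; maximin = -3.
Column maxima: Land → 5, Sea → -2; minimax = -2.
-3 ≠ -2, so no pure-strategy equilibrium exists.

No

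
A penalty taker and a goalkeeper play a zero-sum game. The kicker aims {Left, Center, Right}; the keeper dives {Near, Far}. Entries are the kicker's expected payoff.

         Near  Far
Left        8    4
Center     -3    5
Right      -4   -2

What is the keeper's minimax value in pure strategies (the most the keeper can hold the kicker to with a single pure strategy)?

5

Column maxima: Near → 8, Far → 5.
The smallest of these is 5.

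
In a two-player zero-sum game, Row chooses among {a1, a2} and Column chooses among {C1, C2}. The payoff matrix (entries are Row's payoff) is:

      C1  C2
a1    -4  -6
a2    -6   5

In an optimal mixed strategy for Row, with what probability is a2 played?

2/13

Row minima: a1 → -6, a2 → -6; maximin = -6.
Column maxima: C1 → -4, C2 → 5; minimax = -4.
-6 ≠ -4, so there is no saddle point; optimal play is mixed.
Let Row play a1 with probability p. Expected payoff against C1: (-4)p + (-6)(1−p) = 2p − 6; against C2: (-6)p + 5(1−p) = −11p + 5.
Setting these equal: 2p − 6 = −11p + 5 ⇒ 13p = 11 ⇒ p = 11/13, and the value is (2)·(11/13) − 6 = -56/13.
For Column: with q = P(C1), equating a1's and a2's payoffs gives 2q − 6 = −11q + 5 ⇒ q = 11/13.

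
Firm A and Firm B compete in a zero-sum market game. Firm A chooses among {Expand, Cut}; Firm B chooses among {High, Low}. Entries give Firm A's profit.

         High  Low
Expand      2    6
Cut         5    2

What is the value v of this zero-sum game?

26/7

Row minima: Expand → 2, Cut → 2; maximin = 2.
Column maxima: High → 5, Low → 6; minimax = 5.
2 ≠ 5, so there is no saddle point; optimal play is mixed.
Let Firm A play Expand with probability p. Expected payoff against High: 2p + 5(1−p) = −3p + 5; against Low: 6p + 2(1−p) = 4p + 2.
Setting these equal: −3p + 5 = 4p + 2 ⇒ −7p = -3 ⇒ p = 3/7, and the value is (-3)·(3/7) + 5 = 26/7.
For Firm B: with q = P(High), equating Expand's and Cut's payoffs gives −4q + 6 = 3q + 2 ⇒ q = 4/7.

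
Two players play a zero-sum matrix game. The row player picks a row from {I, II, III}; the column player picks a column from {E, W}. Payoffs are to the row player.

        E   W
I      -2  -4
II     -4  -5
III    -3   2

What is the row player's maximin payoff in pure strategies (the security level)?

-3

Row minima: I → -4, II → -5, III → -3.
The best of these is -3.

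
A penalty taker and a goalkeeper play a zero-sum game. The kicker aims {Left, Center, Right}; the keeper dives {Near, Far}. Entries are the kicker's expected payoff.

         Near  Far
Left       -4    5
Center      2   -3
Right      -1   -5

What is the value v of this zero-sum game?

Row minima: Left → -4, Center → -3, Right → -5; maximin = -3.
Column maxima: Near → 2, Far → 5; minimax = 2.
-3 ≠ 2, so there is no saddle point; optimal play is mixed.
Right is strictly dominated by Center, so the kicker never plays it.
On the remaining 2×2 (Left, Center vs Near, Far):
Let the kicker play Left with probability p. Expected payoff against Near: (-4)p + 2(1−p) = −6p + 2; against Far: 5p + (-3)(1−p) = 8p − 3.
Setting these equal: −6p + 2 = 8p − 3 ⇒ −14p = -5 ⇒ p = 5/14, and the value is (-6)·(5/14) + 2 = -1/7.
For the keeper: with q = P(Near), equating Left's and Center's payoffs gives −9q + 5 = 5q − 3 ⇒ q = 4/7.

-1/7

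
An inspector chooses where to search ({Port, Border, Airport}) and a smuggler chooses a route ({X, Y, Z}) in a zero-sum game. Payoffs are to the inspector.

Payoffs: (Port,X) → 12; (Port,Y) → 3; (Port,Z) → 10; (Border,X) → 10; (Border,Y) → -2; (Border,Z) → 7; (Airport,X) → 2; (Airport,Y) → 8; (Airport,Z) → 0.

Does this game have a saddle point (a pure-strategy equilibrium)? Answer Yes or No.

No

Row minima: Port → 3, Border → -2, Airport → 0; maximin = 3.
Column maxima: X → 12, Y → 8, Z → 10; minimax = 8.
3 ≠ 8, so no pure-strategy equilibrium exists.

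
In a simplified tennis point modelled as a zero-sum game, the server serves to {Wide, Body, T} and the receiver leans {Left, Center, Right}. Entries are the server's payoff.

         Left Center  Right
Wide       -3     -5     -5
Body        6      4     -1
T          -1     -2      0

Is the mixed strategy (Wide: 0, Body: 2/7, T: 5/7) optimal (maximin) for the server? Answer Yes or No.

Yes

Against Left this mix gives (2/7)·6 + (5/7)·(-1) = 1.
Against Center this mix gives (2/7)·4 + (5/7)·(-2) = -2/7.
Against Right this mix gives (2/7)·(-1) + (5/7)·0 = -2/7.
All of the receiver's active replies (Center, Right) yield -2/7, and no column does worse for the server. The mix makes the receiver indifferent and guarantees -2/7, so it is optimal.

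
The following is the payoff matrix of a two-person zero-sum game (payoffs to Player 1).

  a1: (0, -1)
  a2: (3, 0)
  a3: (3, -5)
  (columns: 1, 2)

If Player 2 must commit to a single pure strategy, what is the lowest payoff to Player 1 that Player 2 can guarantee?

Column maxima: 1 → 3, 2 → 0.
The smallest of these is 0.

0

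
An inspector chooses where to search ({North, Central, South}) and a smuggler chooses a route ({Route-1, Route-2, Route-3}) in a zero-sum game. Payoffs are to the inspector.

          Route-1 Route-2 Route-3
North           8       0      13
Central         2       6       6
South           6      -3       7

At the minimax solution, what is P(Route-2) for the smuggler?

Row minima: North → 0, Central → 2, South → -3; maximin = 2.
Column maxima: Route-1 → 8, Route-2 → 6, Route-3 → 13; minimax = 6.
2 ≠ 6, so there is no saddle point; optimal play is mixed.
South is strictly dominated by North, so the inspector never plays it.
Route-3 is strictly dominated by Route-1 (it gives the inspector strictly more in every row), so the smuggler never plays it.
On the remaining 2×2 (North, Central vs Route-1, Route-2):
Let the inspector play North with probability p. Expected payoff against Route-1: 8p + 2(1−p) = 6p + 2; against Route-2: 0p + 6(1−p) = −6p + 6.
Setting these equal: 6p + 2 = −6p + 6 ⇒ 12p = 4 ⇒ p = 1/3, and the value is (6)·(1/3) + 2 = 4.
For the smuggler: with q = P(Route-1), equating North's and Central's payoffs gives 8q = −4q + 6 ⇒ q = 1/2.

1/2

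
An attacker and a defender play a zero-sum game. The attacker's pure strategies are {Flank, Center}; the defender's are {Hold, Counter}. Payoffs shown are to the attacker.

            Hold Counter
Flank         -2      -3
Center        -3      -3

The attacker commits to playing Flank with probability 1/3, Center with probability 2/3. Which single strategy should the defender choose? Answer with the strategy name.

Counter

If the defender plays Hold, the attacker's expected payoff is (1/3)·(-2) + (2/3)·(-3) = -8/3.
If the defender plays Counter, the attacker's expected payoff is (1/3)·(-3) + (2/3)·(-3) = -3.
The defender minimizes the attacker's payoff; the smallest is -3, so the best response is Counter.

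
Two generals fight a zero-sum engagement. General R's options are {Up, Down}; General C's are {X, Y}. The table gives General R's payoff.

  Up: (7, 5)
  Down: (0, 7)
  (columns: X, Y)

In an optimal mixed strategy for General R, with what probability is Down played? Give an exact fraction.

Row minima: Up → 5, Down → 0; maximin = 5.
Column maxima: X → 7, Y → 7; minimax = 7.
5 ≠ 7, so there is no saddle point; optimal play is mixed.
Let General R play Up with probability p. Expected payoff against X: 7p + 0(1−p) = 7p; against Y: 5p + 7(1−p) = −2p + 7.
Setting these equal: 7p = −2p + 7 ⇒ 9p = 7 ⇒ p = 7/9, and the value is (7)·(7/9) = 49/9.
For General C: with q = P(X), equating Up's and Down's payoffs gives 2q + 5 = −7q + 7 ⇒ q = 2/9.

2/9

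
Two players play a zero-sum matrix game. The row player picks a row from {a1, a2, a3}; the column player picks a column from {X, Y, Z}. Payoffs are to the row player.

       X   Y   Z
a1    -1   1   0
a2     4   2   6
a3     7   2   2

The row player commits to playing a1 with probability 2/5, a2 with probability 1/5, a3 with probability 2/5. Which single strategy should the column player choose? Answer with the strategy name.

If the column player plays X, the row player's expected payoff is (2/5)·(-1) + (1/5)·4 + (2/5)·7 = 16/5.
If the column player plays Y, the row player's expected payoff is (2/5)·1 + (1/5)·2 + (2/5)·2 = 8/5.
If the column player plays Z, the row player's expected payoff is (2/5)·0 + (1/5)·6 + (2/5)·2 = 2.
The column player minimizes the row player's payoff; the smallest is 8/5, so the best response is Y.

Y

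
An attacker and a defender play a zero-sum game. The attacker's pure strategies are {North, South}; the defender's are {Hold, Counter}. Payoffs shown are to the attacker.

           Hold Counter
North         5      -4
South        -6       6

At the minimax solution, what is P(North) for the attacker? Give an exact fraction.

4/7

Row minima: North → -4, South → -6; maximin = -4.
Column maxima: Hold → 5, Counter → 6; minimax = 5.
-4 ≠ 5, so there is no saddle point; optimal play is mixed.
Let the attacker play North with probability p. Expected payoff against Hold: 5p + (-6)(1−p) = 11p − 6; against Counter: (-4)p + 6(1−p) = −10p + 6.
Setting these equal: 11p − 6 = −10p + 6 ⇒ 21p = 12 ⇒ p = 4/7, and the value is (11)·(4/7) − 6 = 2/7.
For the defender: with q = P(Hold), equating North's and South's payoffs gives 9q − 4 = −12q + 6 ⇒ q = 10/21.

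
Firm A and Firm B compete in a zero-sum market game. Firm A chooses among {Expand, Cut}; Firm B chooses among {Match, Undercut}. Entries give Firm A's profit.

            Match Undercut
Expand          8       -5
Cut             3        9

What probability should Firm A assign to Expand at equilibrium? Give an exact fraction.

Row minima: Expand → -5, Cut → 3; maximin = 3.
Column maxima: Match → 8, Undercut → 9; minimax = 8.
3 ≠ 8, so there is no saddle point; optimal play is mixed.
Let Firm A play Expand with probability p. Expected payoff against Match: 8p + 3(1−p) = 5p + 3; against Undercut: (-5)p + 9(1−p) = −14p + 9.
Setting these equal: 5p + 3 = −14p + 9 ⇒ 19p = 6 ⇒ p = 6/19, and the value is (5)·(6/19) + 3 = 87/19.
For Firm B: with q = P(Match), equating Expand's and Cut's payoffs gives 13q − 5 = −6q + 9 ⇒ q = 14/19.

6/19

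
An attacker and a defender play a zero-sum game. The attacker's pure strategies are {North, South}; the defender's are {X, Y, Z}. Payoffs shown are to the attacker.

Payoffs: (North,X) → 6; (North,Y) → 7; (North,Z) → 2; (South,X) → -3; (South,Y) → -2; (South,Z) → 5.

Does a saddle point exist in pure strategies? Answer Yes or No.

Row minima: North → 2, South → -3; maximin = 2.
Column maxima: X → 6, Y → 7, Z → 5; minimax = 5.
2 ≠ 5, so no pure-strategy equilibrium exists.

No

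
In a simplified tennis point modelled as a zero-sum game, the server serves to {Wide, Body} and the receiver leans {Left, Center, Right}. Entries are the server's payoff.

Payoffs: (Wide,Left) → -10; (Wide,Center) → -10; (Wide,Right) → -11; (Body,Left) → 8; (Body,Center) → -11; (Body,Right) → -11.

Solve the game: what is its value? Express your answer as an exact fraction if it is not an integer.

-11

Row minima: Wide → -11, Body → -11; maximin = -11.
Column maxima: Left → 8, Center → -10, Right → -11; minimax = -11.
Since maximin = minimax = -11, there is a saddle point and the value is -11.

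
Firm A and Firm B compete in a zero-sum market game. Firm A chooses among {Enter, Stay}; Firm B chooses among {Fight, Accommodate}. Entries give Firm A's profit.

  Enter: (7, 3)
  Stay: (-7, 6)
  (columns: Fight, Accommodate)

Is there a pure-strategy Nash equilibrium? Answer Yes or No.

Row minima: Enter → 3, Stay → -7; maximin = 3.
Column maxima: Fight → 7, Accommodate → 6; minimax = 6.
3 ≠ 6, so no pure-strategy equilibrium exists.

No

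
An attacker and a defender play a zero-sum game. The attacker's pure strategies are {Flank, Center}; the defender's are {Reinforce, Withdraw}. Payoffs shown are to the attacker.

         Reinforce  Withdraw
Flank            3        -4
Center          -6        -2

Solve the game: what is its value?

-30/11

Row minima: Flank → -4, Center → -6; maximin = -4.
Column maxima: Reinforce → 3, Withdraw → -2; minimax = -2.
-4 ≠ -2, so there is no saddle point; optimal play is mixed.
Let the attacker play Flank with probability p. Expected payoff against Reinforce: 3p + (-6)(1−p) = 9p − 6; against Withdraw: (-4)p + (-2)(1−p) = −2p − 2.
Setting these equal: 9p − 6 = −2p − 2 ⇒ 11p = 4 ⇒ p = 4/11, and the value is (9)·(4/11) − 6 = -30/11.
For the defender: with q = P(Reinforce), equating Flank's and Center's payoffs gives 7q − 4 = −4q − 2 ⇒ q = 2/11.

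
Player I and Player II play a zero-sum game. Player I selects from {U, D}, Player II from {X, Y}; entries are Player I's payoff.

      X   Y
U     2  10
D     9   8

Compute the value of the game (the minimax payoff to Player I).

74/9

Row minima: U → 2, D → 8; maximin = 8.
Column maxima: X → 9, Y → 10; minimax = 9.
8 ≠ 9, so there is no saddle point; optimal play is mixed.
Let Player I play U with probability p. Expected payoff against X: 2p + 9(1−p) = −7p + 9; against Y: 10p + 8(1−p) = 2p + 8.
Setting these equal: −7p + 9 = 2p + 8 ⇒ −9p = -1 ⇒ p = 1/9, and the value is (-7)·(1/9) + 9 = 74/9.
For Player II: with q = P(X), equating U's and D's payoffs gives −8q + 10 = q + 8 ⇒ q = 2/9.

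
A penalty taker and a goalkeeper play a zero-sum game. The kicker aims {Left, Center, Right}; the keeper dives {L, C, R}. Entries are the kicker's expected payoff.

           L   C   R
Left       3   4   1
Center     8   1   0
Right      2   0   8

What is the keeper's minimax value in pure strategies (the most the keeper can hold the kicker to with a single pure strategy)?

4

Column maxima: L → 8, C → 4, R → 8.
The smallest of these is 4.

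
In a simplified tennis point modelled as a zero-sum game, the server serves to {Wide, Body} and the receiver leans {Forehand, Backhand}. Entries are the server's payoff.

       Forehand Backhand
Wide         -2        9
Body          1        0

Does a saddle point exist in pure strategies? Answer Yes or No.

Row minima: Wide → -2, Body → 0; maximin = 0.
Column maxima: Forehand → 1, Backhand → 9; minimax = 1.
0 ≠ 1, so no pure-strategy equilibrium exists.

No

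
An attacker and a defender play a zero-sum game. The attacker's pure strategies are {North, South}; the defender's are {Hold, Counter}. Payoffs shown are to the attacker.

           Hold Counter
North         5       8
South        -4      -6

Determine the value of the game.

Row minima: North → 5, South → -6; maximin = 5.
Column maxima: Hold → 5, Counter → 8; minimax = 5.
Since maximin = minimax = 5, there is a saddle point and the value is 5.

5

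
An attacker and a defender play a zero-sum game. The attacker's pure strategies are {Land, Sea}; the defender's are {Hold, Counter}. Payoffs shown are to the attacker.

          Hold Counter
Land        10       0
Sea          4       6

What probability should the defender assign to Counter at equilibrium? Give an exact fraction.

Row minima: Land → 0, Sea → 4; maximin = 4.
Column maxima: Hold → 10, Counter → 6; minimax = 6.
4 ≠ 6, so there is no saddle point; optimal play is mixed.
Let the attacker play Land with probability p. Expected payoff against Hold: 10p + 4(1−p) = 6p + 4; against Counter: 0p + 6(1−p) = −6p + 6.
Setting these equal: 6p + 4 = −6p + 6 ⇒ 12p = 2 ⇒ p = 1/6, and the value is (6)·(1/6) + 4 = 5.
For the defender: with q = P(Hold), equating Land's and Sea's payoffs gives 10q = −2q + 6 ⇒ q = 1/2.

1/2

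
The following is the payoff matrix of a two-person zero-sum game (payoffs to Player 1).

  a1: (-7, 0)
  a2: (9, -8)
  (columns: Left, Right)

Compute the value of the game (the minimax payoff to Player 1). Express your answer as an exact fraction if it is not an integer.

-7/3

Row minima: a1 → -7, a2 → -8; maximin = -7.
Column maxima: Left → 9, Right → 0; minimax = 0.
-7 ≠ 0, so there is no saddle point; optimal play is mixed.
Let Player 1 play a1 with probability p. Expected payoff against Left: (-7)p + 9(1−p) = −16p + 9; against Right: 0p + (-8)(1−p) = 8p − 8.
Setting these equal: −16p + 9 = 8p − 8 ⇒ −24p = -17 ⇒ p = 17/24, and the value is (-16)·(17/24) + 9 = -7/3.
For Player 2: with q = P(Left), equating a1's and a2's payoffs gives −7q = 17q − 8 ⇒ q = 1/3.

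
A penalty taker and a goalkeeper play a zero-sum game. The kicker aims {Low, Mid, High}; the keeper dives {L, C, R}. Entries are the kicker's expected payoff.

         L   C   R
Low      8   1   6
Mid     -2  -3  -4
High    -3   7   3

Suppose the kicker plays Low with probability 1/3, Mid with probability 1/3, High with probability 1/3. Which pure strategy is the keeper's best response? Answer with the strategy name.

If the keeper plays L, the kicker's expected payoff is (1/3)·8 + (1/3)·(-2) + (1/3)·(-3) = 1.
If the keeper plays C, the kicker's expected payoff is (1/3)·1 + (1/3)·(-3) + (1/3)·7 = 5/3.
If the keeper plays R, the kicker's expected payoff is (1/3)·6 + (1/3)·(-4) + (1/3)·3 = 5/3.
The keeper minimizes the kicker's payoff; the smallest is 1, so the best response is L.

L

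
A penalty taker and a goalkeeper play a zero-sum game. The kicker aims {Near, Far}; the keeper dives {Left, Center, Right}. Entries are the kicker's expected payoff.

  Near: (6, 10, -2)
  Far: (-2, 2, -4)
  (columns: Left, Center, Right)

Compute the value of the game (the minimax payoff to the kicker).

Row minima: Near → -2, Far → -4; maximin = -2.
Column maxima: Left → 6, Center → 10, Right → -2; minimax = -2.
Since maximin = minimax = -2, there is a saddle point and the value is -2.

-2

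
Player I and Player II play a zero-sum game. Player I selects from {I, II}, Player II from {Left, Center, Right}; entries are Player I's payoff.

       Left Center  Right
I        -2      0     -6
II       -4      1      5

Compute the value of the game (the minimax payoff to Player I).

-34/13

Row minima: I → -6, II → -4; maximin = -4.
Column maxima: Left → -2, Center → 1, Right → 5; minimax = -2.
-4 ≠ -2, so there is no saddle point; optimal play is mixed.
Center is strictly dominated by Left (it gives Player I strictly more in every row), so Player II never plays it.
On the remaining 2×2 (I, II vs Left, Right):
Let Player I play I with probability p. Expected payoff against Left: (-2)p + (-4)(1−p) = 2p − 4; against Right: (-6)p + 5(1−p) = −11p + 5.
Setting these equal: 2p − 4 = −11p + 5 ⇒ 13p = 9 ⇒ p = 9/13, and the value is (2)·(9/13) − 4 = -34/13.
For Player II: with q = P(Left), equating I's and II's payoffs gives 4q − 6 = −9q + 5 ⇒ q = 11/13.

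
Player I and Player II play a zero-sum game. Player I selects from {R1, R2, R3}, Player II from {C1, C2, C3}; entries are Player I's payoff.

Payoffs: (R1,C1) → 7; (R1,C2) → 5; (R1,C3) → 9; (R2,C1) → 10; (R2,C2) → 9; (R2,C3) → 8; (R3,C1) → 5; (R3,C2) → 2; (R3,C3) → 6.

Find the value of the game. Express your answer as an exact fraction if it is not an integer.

Row minima: R1 → 5, R2 → 8, R3 → 2; maximin = 8.
Column maxima: C1 → 10, C2 → 9, C3 → 9; minimax = 9.
8 ≠ 9, so there is no saddle point; optimal play is mixed.
R3 is strictly dominated by R1, so Player I never plays it.
C1 is strictly dominated by C2 (it gives Player I strictly more in every row), so Player II never plays it.
On the remaining 2×2 (R1, R2 vs C2, C3):
Let Player I play R1 with probability p. Expected payoff against C2: 5p + 9(1−p) = −4p + 9; against C3: 9p + 8(1−p) = p + 8.
Setting these equal: −4p + 9 = p + 8 ⇒ −5p = -1 ⇒ p = 1/5, and the value is (-4)·(1/5) + 9 = 41/5.
For Player II: with q = P(C2), equating R1's and R2's payoffs gives −4q + 9 = q + 8 ⇒ q = 1/5.

41/5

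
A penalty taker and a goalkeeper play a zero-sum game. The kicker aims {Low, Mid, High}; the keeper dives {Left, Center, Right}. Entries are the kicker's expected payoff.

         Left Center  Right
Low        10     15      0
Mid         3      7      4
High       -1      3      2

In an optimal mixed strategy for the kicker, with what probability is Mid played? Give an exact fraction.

10/11

Row minima: Low → 0, Mid → 3, High → -1; maximin = 3.
Column maxima: Left → 10, Center → 15, Right → 4; minimax = 4.
3 ≠ 4, so there is no saddle point; optimal play is mixed.
High is strictly dominated by Mid, so the kicker never plays it.
Center is strictly dominated by Left (it gives the kicker strictly more in every row), so the keeper never plays it.
On the remaining 2×2 (Low, Mid vs Left, Right):
Let the kicker play Low with probability p. Expected payoff against Left: 10p + 3(1−p) = 7p + 3; against Right: 0p + 4(1−p) = −4p + 4.
Setting these equal: 7p + 3 = −4p + 4 ⇒ 11p = 1 ⇒ p = 1/11, and the value is (7)·(1/11) + 3 = 40/11.
For the keeper: with q = P(Left), equating Low's and Mid's payoffs gives 10q = −q + 4 ⇒ q = 4/11.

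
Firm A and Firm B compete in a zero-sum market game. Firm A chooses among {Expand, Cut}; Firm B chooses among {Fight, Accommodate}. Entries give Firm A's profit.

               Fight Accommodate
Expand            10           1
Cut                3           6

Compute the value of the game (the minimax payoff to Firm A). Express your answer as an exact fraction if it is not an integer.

Row minima: Expand → 1, Cut → 3; maximin = 3.
Column maxima: Fight → 10, Accommodate → 6; minimax = 6.
3 ≠ 6, so there is no saddle point; optimal play is mixed.
Let Firm A play Expand with probability p. Expected payoff against Fight: 10p + 3(1−p) = 7p + 3; against Accommodate: 1p + 6(1−p) = −5p + 6.
Setting these equal: 7p + 3 = −5p + 6 ⇒ 12p = 3 ⇒ p = 1/4, and the value is (7)·(1/4) + 3 = 19/4.
For Firm B: with q = P(Fight), equating Expand's and Cut's payoffs gives 9q + 1 = −3q + 6 ⇒ q = 5/12.

19/4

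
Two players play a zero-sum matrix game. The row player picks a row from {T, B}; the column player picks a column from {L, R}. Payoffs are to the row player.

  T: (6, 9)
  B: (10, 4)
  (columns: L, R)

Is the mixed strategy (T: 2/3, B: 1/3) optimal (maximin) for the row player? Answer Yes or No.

Yes

Against L this mix gives (2/3)·6 + (1/3)·10 = 22/3.
Against R this mix gives (2/3)·9 + (1/3)·4 = 22/3.
All of the column player's active replies (L, R) yield 22/3, and no column does worse for the row player. The mix makes the column player indifferent and guarantees 22/3, so it is optimal.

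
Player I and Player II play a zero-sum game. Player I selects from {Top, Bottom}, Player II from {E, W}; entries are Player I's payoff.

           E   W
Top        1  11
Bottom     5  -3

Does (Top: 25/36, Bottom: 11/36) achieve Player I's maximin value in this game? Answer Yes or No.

Against E this mix gives (25/36)·1 + (11/36)·5 = 20/9.
Against W this mix gives (25/36)·11 + (11/36)·(-3) = 121/18.
Player II will play E, holding Player I to 20/9. Shifting weight toward the row that does better against E would raise this floor (the equalizing mix achieves 29/9 against both E and W), so the proposed strategy is not optimal.

No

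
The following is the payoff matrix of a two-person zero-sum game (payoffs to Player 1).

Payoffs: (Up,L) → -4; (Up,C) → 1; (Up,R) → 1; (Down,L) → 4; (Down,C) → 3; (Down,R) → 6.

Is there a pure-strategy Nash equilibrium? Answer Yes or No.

Yes

Row minima: Up → -4, Down → 3; maximin = 3.
Column maxima: L → 4, C → 3, R → 6; minimax = 3.
maximin = minimax = 3, so a saddle point exists.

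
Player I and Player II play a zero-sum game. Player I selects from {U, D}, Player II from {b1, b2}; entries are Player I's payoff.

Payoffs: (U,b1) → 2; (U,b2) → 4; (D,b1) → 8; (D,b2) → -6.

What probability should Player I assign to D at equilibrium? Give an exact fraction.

Row minima: U → 2, D → -6; maximin = 2.
Column maxima: b1 → 8, b2 → 4; minimax = 4.
2 ≠ 4, so there is no saddle point; optimal play is mixed.
Let Player I play U with probability p. Expected payoff against b1: 2p + 8(1−p) = −6p + 8; against b2: 4p + (-6)(1−p) = 10p − 6.
Setting these equal: −6p + 8 = 10p − 6 ⇒ −16p = -14 ⇒ p = 7/8, and the value is (-6)·(7/8) + 8 = 11/4.
For Player II: with q = P(b1), equating U's and D's payoffs gives −2q + 4 = 14q − 6 ⇒ q = 5/8.

1/8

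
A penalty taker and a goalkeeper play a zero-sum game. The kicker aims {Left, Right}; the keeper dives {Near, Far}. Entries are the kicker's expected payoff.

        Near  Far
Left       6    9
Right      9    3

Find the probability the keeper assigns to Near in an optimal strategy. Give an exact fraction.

2/3

Row minima: Left → 6, Right → 3; maximin = 6.
Column maxima: Near → 9, Far → 9; minimax = 9.
6 ≠ 9, so there is no saddle point; optimal play is mixed.
Let the kicker play Left with probability p. Expected payoff against Near: 6p + 9(1−p) = −3p + 9; against Far: 9p + 3(1−p) = 6p + 3.
Setting these equal: −3p + 9 = 6p + 3 ⇒ −9p = -6 ⇒ p = 2/3, and the value is (-3)·(2/3) + 9 = 7.
For the keeper: with q = P(Near), equating Left's and Right's payoffs gives −3q + 9 = 6q + 3 ⇒ q = 2/3.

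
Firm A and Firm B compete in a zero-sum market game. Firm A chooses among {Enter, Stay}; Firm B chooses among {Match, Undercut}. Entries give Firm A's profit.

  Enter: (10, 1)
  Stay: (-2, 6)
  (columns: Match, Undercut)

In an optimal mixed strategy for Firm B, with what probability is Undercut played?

Row minima: Enter → 1, Stay → -2; maximin = 1.
Column maxima: Match → 10, Undercut → 6; minimax = 6.
1 ≠ 6, so there is no saddle point; optimal play is mixed.
Let Firm A play Enter with probability p. Expected payoff against Match: 10p + (-2)(1−p) = 12p − 2; against Undercut: 1p + 6(1−p) = −5p + 6.
Setting these equal: 12p − 2 = −5p + 6 ⇒ 17p = 8 ⇒ p = 8/17, and the value is (12)·(8/17) − 2 = 62/17.
For Firm B: with q = P(Match), equating Enter's and Stay's payoffs gives 9q + 1 = −8q + 6 ⇒ q = 5/17.

12/17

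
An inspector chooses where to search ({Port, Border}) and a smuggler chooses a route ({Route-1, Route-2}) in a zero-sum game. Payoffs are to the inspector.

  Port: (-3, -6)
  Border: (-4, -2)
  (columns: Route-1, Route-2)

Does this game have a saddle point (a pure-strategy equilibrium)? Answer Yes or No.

No

Row minima: Port → -6, Border → -4; maximin = -4.
Column maxima: Route-1 → -3, Route-2 → -2; minimax = -3.
-4 ≠ -3, so no pure-strategy equilibrium exists.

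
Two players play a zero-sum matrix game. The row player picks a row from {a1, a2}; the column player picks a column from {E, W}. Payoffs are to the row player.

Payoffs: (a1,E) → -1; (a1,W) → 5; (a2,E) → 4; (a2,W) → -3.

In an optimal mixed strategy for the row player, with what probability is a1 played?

Row minima: a1 → -1, a2 → -3; maximin = -1.
Column maxima: E → 4, W → 5; minimax = 4.
-1 ≠ 4, so there is no saddle point; optimal play is mixed.
Let the row player play a1 with probability p. Expected payoff against E: (-1)p + 4(1−p) = −5p + 4; against W: 5p + (-3)(1−p) = 8p − 3.
Setting these equal: −5p + 4 = 8p − 3 ⇒ −13p = -7 ⇒ p = 7/13, and the value is (-5)·(7/13) + 4 = 17/13.
For the column player: with q = P(E), equating a1's and a2's payoffs gives −6q + 5 = 7q − 3 ⇒ q = 8/13.

7/13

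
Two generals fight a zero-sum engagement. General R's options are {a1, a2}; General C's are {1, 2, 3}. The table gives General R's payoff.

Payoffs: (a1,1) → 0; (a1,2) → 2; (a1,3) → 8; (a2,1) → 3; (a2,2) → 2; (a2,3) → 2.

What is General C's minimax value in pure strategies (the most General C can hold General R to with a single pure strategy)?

2

Column maxima: 1 → 3, 2 → 2, 3 → 8.
The smallest of these is 2.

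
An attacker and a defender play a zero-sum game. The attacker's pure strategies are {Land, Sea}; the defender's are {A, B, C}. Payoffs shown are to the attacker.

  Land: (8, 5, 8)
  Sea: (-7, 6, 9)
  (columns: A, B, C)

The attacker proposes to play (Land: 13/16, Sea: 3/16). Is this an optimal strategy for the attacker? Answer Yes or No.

Yes

Against A this mix gives (13/16)·8 + (3/16)·(-7) = 83/16.
Against B this mix gives (13/16)·5 + (3/16)·6 = 83/16.
Against C this mix gives (13/16)·8 + (3/16)·9 = 131/16.
All of the defender's active replies (A, B) yield 83/16, and no column does worse for the attacker. The mix makes the defender indifferent and guarantees 83/16, so it is optimal.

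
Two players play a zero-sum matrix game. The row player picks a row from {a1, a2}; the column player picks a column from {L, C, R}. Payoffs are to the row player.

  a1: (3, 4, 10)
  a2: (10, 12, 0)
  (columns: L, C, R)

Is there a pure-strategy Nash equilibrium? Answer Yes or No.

No

Row minima: a1 → 3, a2 → 0; maximin = 3.
Column maxima: L → 10, C → 12, R → 10; minimax = 10.
3 ≠ 10, so no pure-strategy equilibrium exists.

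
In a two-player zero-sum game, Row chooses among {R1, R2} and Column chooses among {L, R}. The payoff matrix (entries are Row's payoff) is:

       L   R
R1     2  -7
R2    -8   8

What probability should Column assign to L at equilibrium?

Row minima: R1 → -7, R2 → -8; maximin = -7.
Column maxima: L → 2, R → 8; minimax = 2.
-7 ≠ 2, so there is no saddle point; optimal play is mixed.
Let Row play R1 with probability p. Expected payoff against L: 2p + (-8)(1−p) = 10p − 8; against R: (-7)p + 8(1−p) = −15p + 8.
Setting these equal: 10p − 8 = −15p + 8 ⇒ 25p = 16 ⇒ p = 16/25, and the value is (10)·(16/25) − 8 = -8/5.
For Column: with q = P(L), equating R1's and R2's payoffs gives 9q − 7 = −16q + 8 ⇒ q = 3/5.

3/5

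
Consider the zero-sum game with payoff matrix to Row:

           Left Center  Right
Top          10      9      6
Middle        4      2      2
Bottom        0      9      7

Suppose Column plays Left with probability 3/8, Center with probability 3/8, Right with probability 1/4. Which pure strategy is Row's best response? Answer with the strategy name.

Expected payoff of Top: (3/8)·10 + (3/8)·9 + (1/4)·6 = 69/8.
Expected payoff of Middle: (3/8)·4 + (3/8)·2 + (1/4)·2 = 11/4.
Expected payoff of Bottom: (3/8)·0 + (3/8)·9 + (1/4)·7 = 41/8.
The largest is 69/8, so Row's best response is Top.

Top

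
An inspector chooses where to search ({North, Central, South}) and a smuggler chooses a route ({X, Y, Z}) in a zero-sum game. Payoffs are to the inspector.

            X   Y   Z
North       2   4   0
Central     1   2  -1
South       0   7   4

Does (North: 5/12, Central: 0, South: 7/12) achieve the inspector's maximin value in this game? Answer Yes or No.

Against X this mix gives (5/12)·2 + (7/12)·0 = 5/6.
Against Y this mix gives (5/12)·4 + (7/12)·7 = 23/4.
Against Z this mix gives (5/12)·0 + (7/12)·4 = 7/3.
The smuggler will play X, holding the inspector to 5/6. Shifting weight toward the row that does better against X would raise this floor (the equalizing mix achieves 4/3 against both X and Z), so the proposed strategy is not optimal.

No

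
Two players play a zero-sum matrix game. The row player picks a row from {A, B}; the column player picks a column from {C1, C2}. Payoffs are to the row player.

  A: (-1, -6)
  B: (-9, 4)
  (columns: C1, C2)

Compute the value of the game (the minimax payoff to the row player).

-29/9

Row minima: A → -6, B → -9; maximin = -6.
Column maxima: C1 → -1, C2 → 4; minimax = -1.
-6 ≠ -1, so there is no saddle point; optimal play is mixed.
Let the row player play A with probability p. Expected payoff against C1: (-1)p + (-9)(1−p) = 8p − 9; against C2: (-6)p + 4(1−p) = −10p + 4.
Setting these equal: 8p − 9 = −10p + 4 ⇒ 18p = 13 ⇒ p = 13/18, and the value is (8)·(13/18) − 9 = -29/9.
For the column player: with q = P(C1), equating A's and B's payoffs gives 5q − 6 = −13q + 4 ⇒ q = 5/9.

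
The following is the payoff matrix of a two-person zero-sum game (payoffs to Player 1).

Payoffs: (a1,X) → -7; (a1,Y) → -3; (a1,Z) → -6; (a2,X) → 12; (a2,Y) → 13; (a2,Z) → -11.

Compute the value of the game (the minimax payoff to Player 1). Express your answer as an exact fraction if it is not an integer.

Row minima: a1 → -7, a2 → -11; maximin = -7.
Column maxima: X → 12, Y → 13, Z → -6; minimax = -6.
-7 ≠ -6, so there is no saddle point; optimal play is mixed.
Y is strictly dominated by X (it gives Player 1 strictly more in every row), so Player 2 never plays it.
On the remaining 2×2 (a1, a2 vs X, Z):
Let Player 1 play a1 with probability p. Expected payoff against X: (-7)p + 12(1−p) = −19p + 12; against Z: (-6)p + (-11)(1−p) = 5p − 11.
Setting these equal: −19p + 12 = 5p − 11 ⇒ −24p = -23 ⇒ p = 23/24, and the value is (-19)·(23/24) + 12 = -149/24.
For Player 2: with q = P(X), equating a1's and a2's payoffs gives −q − 6 = 23q − 11 ⇒ q = 5/24.

-149/24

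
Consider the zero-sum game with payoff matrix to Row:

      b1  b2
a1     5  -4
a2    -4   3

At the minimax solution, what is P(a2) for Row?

9/16

Row minima: a1 → -4, a2 → -4; maximin = -4.
Column maxima: b1 → 5, b2 → 3; minimax = 3.
-4 ≠ 3, so there is no saddle point; optimal play is mixed.
Let Row play a1 with probability p. Expected payoff against b1: 5p + (-4)(1−p) = 9p − 4; against b2: (-4)p + 3(1−p) = −7p + 3.
Setting these equal: 9p − 4 = −7p + 3 ⇒ 16p = 7 ⇒ p = 7/16, and the value is (9)·(7/16) − 4 = -1/16.
For Column: with q = P(b1), equating a1's and a2's payoffs gives 9q − 4 = −7q + 3 ⇒ q = 7/16.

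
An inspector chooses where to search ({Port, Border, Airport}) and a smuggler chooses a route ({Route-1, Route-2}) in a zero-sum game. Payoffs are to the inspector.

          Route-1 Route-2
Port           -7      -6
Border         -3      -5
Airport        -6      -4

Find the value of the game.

Row minima: Port → -7, Border → -5, Airport → -6; maximin = -5.
Column maxima: Route-1 → -3, Route-2 → -4; minimax = -4.
-5 ≠ -4, so there is no saddle point; optimal play is mixed.
Port is strictly dominated by Border, so the inspector never plays it.
On the remaining 2×2 (Border, Airport vs Route-1, Route-2):
Let the inspector play Border with probability p. Expected payoff against Route-1: (-3)p + (-6)(1−p) = 3p − 6; against Route-2: (-5)p + (-4)(1−p) = −p − 4.
Setting these equal: 3p − 6 = −p − 4 ⇒ 4p = 2 ⇒ p = 1/2, and the value is (3)·(1/2) − 6 = -9/2.
For the smuggler: with q = P(Route-1), equating Border's and Airport's payoffs gives 2q − 5 = −2q − 4 ⇒ q = 1/4.

-9/2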